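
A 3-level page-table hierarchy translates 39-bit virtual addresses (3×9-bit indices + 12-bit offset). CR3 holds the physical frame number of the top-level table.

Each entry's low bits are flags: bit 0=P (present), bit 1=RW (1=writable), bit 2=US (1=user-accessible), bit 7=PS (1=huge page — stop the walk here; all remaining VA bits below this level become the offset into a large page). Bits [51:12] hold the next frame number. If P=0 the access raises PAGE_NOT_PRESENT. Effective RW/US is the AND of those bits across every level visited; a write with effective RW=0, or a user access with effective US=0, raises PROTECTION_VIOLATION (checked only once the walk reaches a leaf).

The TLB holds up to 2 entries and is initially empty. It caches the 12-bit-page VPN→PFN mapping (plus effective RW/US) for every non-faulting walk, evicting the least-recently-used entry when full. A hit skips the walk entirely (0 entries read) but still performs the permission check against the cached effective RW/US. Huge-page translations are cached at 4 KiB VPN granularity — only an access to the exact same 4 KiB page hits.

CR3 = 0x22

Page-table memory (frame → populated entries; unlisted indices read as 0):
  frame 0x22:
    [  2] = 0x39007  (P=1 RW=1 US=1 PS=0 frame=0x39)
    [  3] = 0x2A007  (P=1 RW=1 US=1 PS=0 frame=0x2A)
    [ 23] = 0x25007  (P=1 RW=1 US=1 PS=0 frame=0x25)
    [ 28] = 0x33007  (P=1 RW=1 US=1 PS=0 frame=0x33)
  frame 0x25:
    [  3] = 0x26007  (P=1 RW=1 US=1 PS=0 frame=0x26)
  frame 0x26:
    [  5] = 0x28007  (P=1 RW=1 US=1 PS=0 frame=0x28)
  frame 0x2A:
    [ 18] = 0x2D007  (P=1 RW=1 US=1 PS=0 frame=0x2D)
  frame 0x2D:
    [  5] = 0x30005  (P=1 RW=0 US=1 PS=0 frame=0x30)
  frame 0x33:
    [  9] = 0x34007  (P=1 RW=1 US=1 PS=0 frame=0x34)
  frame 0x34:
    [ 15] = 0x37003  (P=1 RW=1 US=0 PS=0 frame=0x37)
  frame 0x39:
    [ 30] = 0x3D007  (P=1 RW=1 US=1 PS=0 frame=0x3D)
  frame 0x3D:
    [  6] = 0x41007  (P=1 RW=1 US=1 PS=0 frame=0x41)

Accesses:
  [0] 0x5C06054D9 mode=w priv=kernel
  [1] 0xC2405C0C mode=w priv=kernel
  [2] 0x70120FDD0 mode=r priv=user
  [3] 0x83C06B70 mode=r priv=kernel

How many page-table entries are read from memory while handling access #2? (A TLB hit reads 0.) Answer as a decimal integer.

Trace:
#0 VA=0x5C06054D9 (w,kernel):
  L0: frame=0x22 idx=23 entry=0x25007 [P=1 RW=1 US=1 PS=0]
  L1: frame=0x25 idx=3 entry=0x26007 [P=1 RW=1 US=1 PS=0]
  L2: frame=0x26 idx=5 entry=0x28007 [P=1 RW=1 US=1 PS=0]
  ⇒ phys 0x284D9  [3 reads]
#1 VA=0xC2405C0C (w,kernel):
  L0: frame=0x22 idx=3 entry=0x2A007 [P=1 RW=1 US=1 PS=0]
  L1: frame=0x2A idx=18 entry=0x2D007 [P=1 RW=1 US=1 PS=0]
  L2: frame=0x2D idx=5 entry=0x30005 [P=1 RW=0 US=1 PS=0]
  ✗ PROTECTION_VIOLATION  [3 reads]
#2 VA=0x70120FDD0 (r,user):
  L0: frame=0x22 idx=28 entry=0x33007 [P=1 RW=1 US=1 PS=0]
  L1: frame=0x33 idx=9 entry=0x34007 [P=1 RW=1 US=1 PS=0]
  L2: frame=0x34 idx=15 entry=0x37003 [P=1 RW=1 US=0 PS=0]
  ✗ PROTECTION_VIOLATION  [3 reads]
#3 VA=0x83C06B70 (r,kernel):
  L0: frame=0x22 idx=2 entry=0x39007 [P=1 RW=1 US=1 PS=0]
  L1: frame=0x39 idx=30 entry=0x3D007 [P=1 RW=1 US=1 PS=0]
  L2: frame=0x3D idx=6 entry=0x41007 [P=1 RW=1 US=1 PS=0]
  ⇒ phys 0x41B70  [3 reads]

Entries read for #2: 3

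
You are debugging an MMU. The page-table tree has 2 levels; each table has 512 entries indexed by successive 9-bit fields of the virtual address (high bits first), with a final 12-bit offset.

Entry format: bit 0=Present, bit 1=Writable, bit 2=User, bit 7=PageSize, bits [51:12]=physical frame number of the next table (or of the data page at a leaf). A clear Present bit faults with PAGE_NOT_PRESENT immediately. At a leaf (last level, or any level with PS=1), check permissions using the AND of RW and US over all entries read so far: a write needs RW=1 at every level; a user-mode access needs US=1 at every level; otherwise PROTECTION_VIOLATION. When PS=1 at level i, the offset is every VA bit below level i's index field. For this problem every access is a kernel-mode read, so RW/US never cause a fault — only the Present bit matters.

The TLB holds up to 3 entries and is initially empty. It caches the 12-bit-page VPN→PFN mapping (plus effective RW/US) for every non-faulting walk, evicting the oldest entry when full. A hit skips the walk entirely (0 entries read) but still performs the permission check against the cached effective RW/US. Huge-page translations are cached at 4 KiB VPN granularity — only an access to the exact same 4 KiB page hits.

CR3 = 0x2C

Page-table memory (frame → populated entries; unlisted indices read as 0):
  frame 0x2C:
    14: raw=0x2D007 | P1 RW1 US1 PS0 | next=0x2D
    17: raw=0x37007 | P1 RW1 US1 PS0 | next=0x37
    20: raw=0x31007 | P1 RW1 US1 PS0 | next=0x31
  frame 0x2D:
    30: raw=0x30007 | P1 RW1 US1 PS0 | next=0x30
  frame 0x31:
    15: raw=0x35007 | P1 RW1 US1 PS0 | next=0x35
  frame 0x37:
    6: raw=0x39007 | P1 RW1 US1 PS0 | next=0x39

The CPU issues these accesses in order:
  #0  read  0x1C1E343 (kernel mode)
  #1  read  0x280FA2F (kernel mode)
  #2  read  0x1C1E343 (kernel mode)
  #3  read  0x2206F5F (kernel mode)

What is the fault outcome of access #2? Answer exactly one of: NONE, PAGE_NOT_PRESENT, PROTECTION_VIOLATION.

Trace:
#0 VA=0x1C1E343 (r,kernel):
  lvl0: tbl 0x2C, slot 14 ⇒ 0x2D007 (P1/RW1/US1/PS0)
  lvl1: tbl 0x2D, slot 30 ⇒ 0x30007 (P1/RW1/US1/PS0)
  ⇒ phys 0x30343  [2 reads]
#1 VA=0x280FA2F (r,kernel):
  lvl0: tbl 0x2C, slot 20 ⇒ 0x31007 (P1/RW1/US1/PS0)
  lvl1: tbl 0x31, slot 15 ⇒ 0x35007 (P1/RW1/US1/PS0)
  ⇒ phys 0x35A2F  [2 reads]
#2 VA=0x1C1E343 (r,kernel):
  TLB hit vpn=0x1C1E → PA=0x30343
#3 VA=0x2206F5F (r,kernel):
  lvl0: tbl 0x2C, slot 17 ⇒ 0x37007 (P1/RW1/US1/PS0)
  lvl1: tbl 0x37, slot 6 ⇒ 0x39007 (P1/RW1/US1/PS0)
  ⇒ phys 0x39F5F  [2 reads]

Access #2 fault: NONE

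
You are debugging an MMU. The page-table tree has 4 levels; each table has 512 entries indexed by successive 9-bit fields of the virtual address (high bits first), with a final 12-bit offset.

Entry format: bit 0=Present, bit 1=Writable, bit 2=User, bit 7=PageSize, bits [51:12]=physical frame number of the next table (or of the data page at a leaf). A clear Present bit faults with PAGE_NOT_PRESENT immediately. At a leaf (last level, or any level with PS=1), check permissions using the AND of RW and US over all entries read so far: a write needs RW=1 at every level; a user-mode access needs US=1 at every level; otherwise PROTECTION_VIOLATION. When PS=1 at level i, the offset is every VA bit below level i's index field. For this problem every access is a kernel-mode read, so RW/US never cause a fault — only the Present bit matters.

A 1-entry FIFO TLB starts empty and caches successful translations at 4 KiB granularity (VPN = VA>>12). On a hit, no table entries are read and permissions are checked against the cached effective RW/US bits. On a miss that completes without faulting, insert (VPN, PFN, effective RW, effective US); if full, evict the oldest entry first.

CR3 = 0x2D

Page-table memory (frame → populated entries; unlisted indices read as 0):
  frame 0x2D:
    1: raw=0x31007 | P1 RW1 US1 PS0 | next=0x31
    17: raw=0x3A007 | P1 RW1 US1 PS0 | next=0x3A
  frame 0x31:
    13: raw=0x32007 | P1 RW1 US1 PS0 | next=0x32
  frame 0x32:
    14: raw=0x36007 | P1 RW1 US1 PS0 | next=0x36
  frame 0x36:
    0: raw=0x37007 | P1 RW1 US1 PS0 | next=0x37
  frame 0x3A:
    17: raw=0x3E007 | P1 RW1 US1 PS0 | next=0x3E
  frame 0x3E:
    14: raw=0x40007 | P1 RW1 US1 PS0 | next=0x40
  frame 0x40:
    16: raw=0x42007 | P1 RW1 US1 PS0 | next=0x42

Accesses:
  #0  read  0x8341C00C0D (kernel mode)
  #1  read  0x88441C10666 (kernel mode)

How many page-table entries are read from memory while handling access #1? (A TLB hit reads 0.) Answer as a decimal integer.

Trace:
#0 VA=0x8341C00C0D (r,kernel):
  L0 @0x2D[1] → 0x31007  P=1,RW=1,US=1,PS=0
  L1 @0x31[13] → 0x32007  P=1,RW=1,US=1,PS=0
  L2 @0x32[14] → 0x36007  P=1,RW=1,US=1,PS=0
  L3 @0x36[0] → 0x37007  P=1,RW=1,US=1,PS=0
  → PA=0x37C0D  (4 entries read)
#1 VA=0x88441C10666 (r,kernel):
  L0 @0x2D[17] → 0x3A007  P=1,RW=1,US=1,PS=0
  L1 @0x3A[17] → 0x3E007  P=1,RW=1,US=1,PS=0
  L2 @0x3E[14] → 0x40007  P=1,RW=1,US=1,PS=0
  L3 @0x40[16] → 0x42007  P=1,RW=1,US=1,PS=0
  → PA=0x42666  (4 entries read)

Entries read for #1: 4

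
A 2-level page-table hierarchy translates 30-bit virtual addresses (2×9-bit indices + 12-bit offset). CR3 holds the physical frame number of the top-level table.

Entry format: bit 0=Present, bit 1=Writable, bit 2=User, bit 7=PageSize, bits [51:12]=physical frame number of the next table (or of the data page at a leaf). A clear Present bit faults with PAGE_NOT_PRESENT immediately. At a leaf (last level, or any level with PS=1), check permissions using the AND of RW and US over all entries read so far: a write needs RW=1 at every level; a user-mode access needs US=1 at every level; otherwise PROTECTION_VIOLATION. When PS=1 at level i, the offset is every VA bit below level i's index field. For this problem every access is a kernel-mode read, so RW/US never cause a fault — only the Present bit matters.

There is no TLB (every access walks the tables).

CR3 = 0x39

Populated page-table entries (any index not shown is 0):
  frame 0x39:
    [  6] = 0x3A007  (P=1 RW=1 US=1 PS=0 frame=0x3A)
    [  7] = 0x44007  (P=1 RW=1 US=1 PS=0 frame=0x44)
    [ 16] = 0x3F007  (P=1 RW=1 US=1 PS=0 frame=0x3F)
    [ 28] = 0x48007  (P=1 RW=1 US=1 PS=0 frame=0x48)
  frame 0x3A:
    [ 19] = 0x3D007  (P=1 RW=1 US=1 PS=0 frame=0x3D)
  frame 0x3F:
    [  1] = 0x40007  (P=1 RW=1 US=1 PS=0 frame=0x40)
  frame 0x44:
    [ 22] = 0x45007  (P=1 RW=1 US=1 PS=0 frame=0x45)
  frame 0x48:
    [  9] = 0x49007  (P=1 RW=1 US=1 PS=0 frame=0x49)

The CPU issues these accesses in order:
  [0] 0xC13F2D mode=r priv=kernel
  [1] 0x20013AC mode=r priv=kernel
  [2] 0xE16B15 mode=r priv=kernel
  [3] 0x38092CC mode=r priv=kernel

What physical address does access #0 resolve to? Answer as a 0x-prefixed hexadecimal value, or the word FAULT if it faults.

Trace:
#0 VA=0xC13F2D (r,kernel):
  L0: frame=0x39 idx=6 entry=0x3A007 [P=1 RW=1 US=1 PS=0]
  L1: frame=0x3A idx=19 entry=0x3D007 [P=1 RW=1 US=1 PS=0]
  → PA=0x3DF2D  (2 entries read)
#1 VA=0x20013AC (r,kernel):
  L0: frame=0x39 idx=16 entry=0x3F007 [P=1 RW=1 US=1 PS=0]
  L1: frame=0x3F idx=1 entry=0x40007 [P=1 RW=1 US=1 PS=0]
  → PA=0x403AC  (2 entries read)
#2 VA=0xE16B15 (r,kernel):
  L0: frame=0x39 idx=7 entry=0x44007 [P=1 RW=1 US=1 PS=0]
  L1: frame=0x44 idx=22 entry=0x45007 [P=1 RW=1 US=1 PS=0]
  → PA=0x45B15  (2 entries read)
#3 VA=0x38092CC (r,kernel):
  L0: frame=0x39 idx=28 entry=0x48007 [P=1 RW=1 US=1 PS=0]
  L1: frame=0x48 idx=9 entry=0x49007 [P=1 RW=1 US=1 PS=0]
  → PA=0x492CC  (2 entries read)

Access #0 PA: 0x3DF2D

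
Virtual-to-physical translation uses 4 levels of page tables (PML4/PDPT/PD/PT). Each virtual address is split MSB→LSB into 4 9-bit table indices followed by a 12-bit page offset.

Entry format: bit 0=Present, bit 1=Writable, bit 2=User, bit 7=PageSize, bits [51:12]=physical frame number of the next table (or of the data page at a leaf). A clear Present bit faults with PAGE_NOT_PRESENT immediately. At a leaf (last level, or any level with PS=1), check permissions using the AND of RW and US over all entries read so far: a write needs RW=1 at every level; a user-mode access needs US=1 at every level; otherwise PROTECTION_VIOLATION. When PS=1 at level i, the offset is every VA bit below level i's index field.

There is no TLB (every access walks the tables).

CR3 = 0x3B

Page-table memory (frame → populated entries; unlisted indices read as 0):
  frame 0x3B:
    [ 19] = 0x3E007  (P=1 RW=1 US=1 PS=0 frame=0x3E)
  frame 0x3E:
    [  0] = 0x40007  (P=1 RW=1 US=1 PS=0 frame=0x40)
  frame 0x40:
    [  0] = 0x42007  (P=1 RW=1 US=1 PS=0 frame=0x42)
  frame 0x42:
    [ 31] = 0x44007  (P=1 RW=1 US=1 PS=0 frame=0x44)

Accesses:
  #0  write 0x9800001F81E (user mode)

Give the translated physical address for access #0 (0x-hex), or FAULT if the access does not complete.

Trace:
#0 VA=0x9800001F81E (w,user):
  [0] read 0x3B idx=19: raw=0x3E007 flags P=1 W=1 U=1 S=0
  [1] read 0x3E idx=0: raw=0x40007 flags P=1 W=1 U=1 S=0
  [2] read 0x40 idx=0: raw=0x42007 flags P=1 W=1 U=1 S=0
  [3] read 0x42 idx=31: raw=0x44007 flags P=1 W=1 U=1 S=0
  ⇒ phys 0x4481E  [4 reads]

Access #0 PA: 0x4481E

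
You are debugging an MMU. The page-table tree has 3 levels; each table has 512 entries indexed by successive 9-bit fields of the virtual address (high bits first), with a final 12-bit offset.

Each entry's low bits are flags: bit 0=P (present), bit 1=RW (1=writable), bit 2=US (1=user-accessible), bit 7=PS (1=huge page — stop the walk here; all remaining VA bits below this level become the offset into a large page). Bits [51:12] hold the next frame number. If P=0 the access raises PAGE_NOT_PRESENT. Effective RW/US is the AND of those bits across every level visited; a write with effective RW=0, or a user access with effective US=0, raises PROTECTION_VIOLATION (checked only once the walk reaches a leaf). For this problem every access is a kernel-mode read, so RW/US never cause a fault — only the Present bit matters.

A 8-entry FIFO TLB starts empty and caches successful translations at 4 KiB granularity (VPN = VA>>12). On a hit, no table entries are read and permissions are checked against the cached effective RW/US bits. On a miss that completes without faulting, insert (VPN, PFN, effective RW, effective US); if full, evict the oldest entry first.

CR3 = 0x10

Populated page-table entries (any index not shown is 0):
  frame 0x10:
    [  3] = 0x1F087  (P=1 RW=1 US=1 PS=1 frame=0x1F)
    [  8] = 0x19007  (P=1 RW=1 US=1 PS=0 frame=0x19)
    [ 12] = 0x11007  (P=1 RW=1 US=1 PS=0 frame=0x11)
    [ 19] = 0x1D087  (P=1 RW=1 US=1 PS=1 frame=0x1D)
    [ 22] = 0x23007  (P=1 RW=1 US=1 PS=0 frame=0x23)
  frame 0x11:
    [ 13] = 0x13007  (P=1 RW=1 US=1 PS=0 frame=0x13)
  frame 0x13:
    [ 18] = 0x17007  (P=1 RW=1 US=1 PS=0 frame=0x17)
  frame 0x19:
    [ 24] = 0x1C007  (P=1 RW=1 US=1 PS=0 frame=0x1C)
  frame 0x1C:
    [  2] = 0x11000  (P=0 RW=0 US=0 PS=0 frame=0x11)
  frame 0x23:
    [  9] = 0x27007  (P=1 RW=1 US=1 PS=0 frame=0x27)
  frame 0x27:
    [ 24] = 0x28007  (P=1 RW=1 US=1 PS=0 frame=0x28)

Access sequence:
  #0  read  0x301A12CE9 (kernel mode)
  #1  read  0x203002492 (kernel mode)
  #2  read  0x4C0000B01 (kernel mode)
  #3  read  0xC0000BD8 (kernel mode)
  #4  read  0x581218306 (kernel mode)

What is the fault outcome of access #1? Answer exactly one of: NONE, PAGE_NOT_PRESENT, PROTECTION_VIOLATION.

Trace:
#0 VA=0x301A12CE9 (r,kernel):
  [0] read 0x10 idx=12: raw=0x11007 flags P=1 W=1 U=1 S=0
  [1] read 0x11 idx=13: raw=0x13007 flags P=1 W=1 U=1 S=0
  [2] read 0x13 idx=18: raw=0x17007 flags P=1 W=1 U=1 S=0
  ⇒ phys 0x17CE9  [3 reads]
#1 VA=0x203002492 (r,kernel):
  [0] read 0x10 idx=8: raw=0x19007 flags P=1 W=1 U=1 S=0
  [1] read 0x19 idx=24: raw=0x1C007 flags P=1 W=1 U=1 S=0
  [2] read 0x1C idx=2: raw=0x11000 flags P=0 W=0 U=0 S=0
  → PAGE_NOT_PRESENT  (3 entries read)
#2 VA=0x4C0000B01 (r,kernel):
  [0] read 0x10 idx=19: raw=0x1D087 flags P=1 W=1 U=1 S=1
  ⇒ phys 0x1DB01 (huge @L0)  [1 reads]
#3 VA=0xC0000BD8 (r,kernel):
  [0] read 0x10 idx=3: raw=0x1F087 flags P=1 W=1 U=1 S=1
  ⇒ phys 0x1FBD8 (huge @L0)  [1 reads]
#4 VA=0x581218306 (r,kernel):
  [0] read 0x10 idx=22: raw=0x23007 flags P=1 W=1 U=1 S=0
  [1] read 0x23 idx=9: raw=0x27007 flags P=1 W=1 U=1 S=0
  [2] read 0x27 idx=24: raw=0x28007 flags P=1 W=1 U=1 S=0
  ⇒ phys 0x28306  [3 reads]

Access #1 fault: PAGE_NOT_PRESENT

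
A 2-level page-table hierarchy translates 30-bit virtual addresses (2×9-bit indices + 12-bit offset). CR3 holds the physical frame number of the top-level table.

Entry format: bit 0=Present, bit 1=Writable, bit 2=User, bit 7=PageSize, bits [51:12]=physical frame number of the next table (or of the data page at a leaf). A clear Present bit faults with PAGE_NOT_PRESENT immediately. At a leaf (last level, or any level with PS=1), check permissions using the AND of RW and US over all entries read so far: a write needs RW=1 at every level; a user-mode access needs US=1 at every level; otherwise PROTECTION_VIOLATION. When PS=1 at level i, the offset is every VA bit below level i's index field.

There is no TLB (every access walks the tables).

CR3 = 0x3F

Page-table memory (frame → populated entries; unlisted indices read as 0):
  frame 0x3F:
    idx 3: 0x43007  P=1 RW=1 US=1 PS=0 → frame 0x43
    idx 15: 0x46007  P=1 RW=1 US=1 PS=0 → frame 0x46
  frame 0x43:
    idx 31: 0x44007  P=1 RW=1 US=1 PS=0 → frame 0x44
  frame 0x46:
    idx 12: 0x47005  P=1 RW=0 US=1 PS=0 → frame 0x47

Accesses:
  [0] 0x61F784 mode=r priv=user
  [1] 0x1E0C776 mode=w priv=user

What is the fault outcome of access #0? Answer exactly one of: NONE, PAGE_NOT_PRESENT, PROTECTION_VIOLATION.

Trace:
#0 VA=0x61F784 (r,user):
  L0 @0x3F[3] → 0x43007  P=1,RW=1,US=1,PS=0
  L1 @0x43[31] → 0x44007  P=1,RW=1,US=1,PS=0
  ✓ 0x44784  — 2 lookups
#1 VA=0x1E0C776 (w,user):
  L0 @0x3F[15] → 0x46007  P=1,RW=1,US=1,PS=0
  L1 @0x46[12] → 0x47005  P=1,RW=0,US=1,PS=0
  ⇒ fault: PROTECTION_VIOLATION  — 2 lookups

Access #0 fault: NONE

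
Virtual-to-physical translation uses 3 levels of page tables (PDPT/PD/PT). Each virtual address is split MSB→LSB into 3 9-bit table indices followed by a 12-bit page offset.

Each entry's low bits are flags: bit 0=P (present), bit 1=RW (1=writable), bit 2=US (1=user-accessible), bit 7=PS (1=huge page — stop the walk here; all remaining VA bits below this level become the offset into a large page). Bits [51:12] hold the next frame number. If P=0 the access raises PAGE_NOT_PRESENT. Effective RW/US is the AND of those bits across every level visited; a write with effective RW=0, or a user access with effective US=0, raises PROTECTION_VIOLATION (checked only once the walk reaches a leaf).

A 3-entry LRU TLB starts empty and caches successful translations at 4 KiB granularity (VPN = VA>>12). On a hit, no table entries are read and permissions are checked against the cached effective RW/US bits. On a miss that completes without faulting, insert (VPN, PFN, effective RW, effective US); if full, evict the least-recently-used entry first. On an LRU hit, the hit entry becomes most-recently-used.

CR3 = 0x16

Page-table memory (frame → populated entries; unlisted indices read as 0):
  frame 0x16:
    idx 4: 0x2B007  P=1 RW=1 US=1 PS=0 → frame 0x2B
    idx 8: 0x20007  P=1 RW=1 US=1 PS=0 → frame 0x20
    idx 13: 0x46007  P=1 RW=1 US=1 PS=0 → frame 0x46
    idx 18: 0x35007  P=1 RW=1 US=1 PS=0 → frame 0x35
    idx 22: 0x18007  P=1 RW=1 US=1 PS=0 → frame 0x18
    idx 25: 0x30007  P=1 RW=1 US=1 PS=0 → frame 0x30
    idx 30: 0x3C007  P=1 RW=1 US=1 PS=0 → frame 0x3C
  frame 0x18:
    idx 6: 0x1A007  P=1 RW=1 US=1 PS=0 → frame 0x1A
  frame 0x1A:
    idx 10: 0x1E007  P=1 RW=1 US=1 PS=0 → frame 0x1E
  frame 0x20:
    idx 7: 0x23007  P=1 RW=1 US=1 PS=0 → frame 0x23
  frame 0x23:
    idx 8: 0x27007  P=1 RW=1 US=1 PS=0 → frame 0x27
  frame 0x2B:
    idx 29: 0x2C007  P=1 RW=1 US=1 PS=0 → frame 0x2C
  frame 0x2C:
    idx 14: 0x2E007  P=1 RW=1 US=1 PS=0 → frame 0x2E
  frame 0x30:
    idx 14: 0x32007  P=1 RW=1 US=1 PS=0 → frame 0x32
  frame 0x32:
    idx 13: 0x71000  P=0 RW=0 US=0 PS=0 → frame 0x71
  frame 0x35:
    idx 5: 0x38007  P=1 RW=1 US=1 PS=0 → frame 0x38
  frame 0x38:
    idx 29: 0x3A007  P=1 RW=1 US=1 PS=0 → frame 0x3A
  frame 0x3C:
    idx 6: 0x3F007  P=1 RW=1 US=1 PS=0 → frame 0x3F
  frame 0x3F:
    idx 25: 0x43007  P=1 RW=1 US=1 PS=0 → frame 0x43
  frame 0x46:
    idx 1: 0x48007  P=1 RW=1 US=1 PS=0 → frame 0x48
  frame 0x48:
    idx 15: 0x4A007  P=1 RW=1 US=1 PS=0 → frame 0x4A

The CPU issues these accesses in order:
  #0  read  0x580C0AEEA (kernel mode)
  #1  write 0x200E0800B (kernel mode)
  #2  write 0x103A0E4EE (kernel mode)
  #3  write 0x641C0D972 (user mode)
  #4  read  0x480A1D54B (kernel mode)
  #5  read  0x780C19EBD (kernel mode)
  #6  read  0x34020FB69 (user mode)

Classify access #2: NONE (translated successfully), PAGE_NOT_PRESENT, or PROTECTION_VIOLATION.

Walk each access:
#0 VA=0x580C0AEEA (r,kernel):
  [0] read 0x16 idx=22: raw=0x18007 flags P=1 W=1 U=1 S=0
  [1] read 0x18 idx=6: raw=0x1A007 flags P=1 W=1 U=1 S=0
  [2] read 0x1A idx=10: raw=0x1E007 flags P=1 W=1 U=1 S=0
  → PA=0x1EEEA  (3 entries read)
#1 VA=0x200E0800B (w,kernel):
  [0] read 0x16 idx=8: raw=0x20007 flags P=1 W=1 U=1 S=0
  [1] read 0x20 idx=7: raw=0x23007 flags P=1 W=1 U=1 S=0
  [2] read 0x23 idx=8: raw=0x27007 flags P=1 W=1 U=1 S=0
  → PA=0x2700B  (3 entries read)
#2 VA=0x103A0E4EE (w,kernel):
  [0] read 0x16 idx=4: raw=0x2B007 flags P=1 W=1 U=1 S=0
  [1] read 0x2B idx=29: raw=0x2C007 flags P=1 W=1 U=1 S=0
  [2] read 0x2C idx=14: raw=0x2E007 flags P=1 W=1 U=1 S=0
  → PA=0x2E4EE  (3 entries read)
#3 VA=0x641C0D972 (w,user):
  [0] read 0x16 idx=25: raw=0x30007 flags P=1 W=1 U=1 S=0
  [1] read 0x30 idx=14: raw=0x32007 flags P=1 W=1 U=1 S=0
  [2] read 0x32 idx=13: raw=0x71000 flags P=0 W=0 U=0 S=0
  ✗ PAGE_NOT_PRESENT  [3 reads]
#4 VA=0x480A1D54B (r,kernel):
  [0] read 0x16 idx=18: raw=0x35007 flags P=1 W=1 U=1 S=0
  [1] read 0x35 idx=5: raw=0x38007 flags P=1 W=1 U=1 S=0
  [2] read 0x38 idx=29: raw=0x3A007 flags P=1 W=1 U=1 S=0
  → PA=0x3A54B  (3 entries read)
#5 VA=0x780C19EBD (r,kernel):
  [0] read 0x16 idx=30: raw=0x3C007 flags P=1 W=1 U=1 S=0
  [1] read 0x3C idx=6: raw=0x3F007 flags P=1 W=1 U=1 S=0
  [2] read 0x3F idx=25: raw=0x43007 flags P=1 W=1 U=1 S=0
  → PA=0x43EBD  (3 entries read)
#6 VA=0x34020FB69 (r,user):
  [0] read 0x16 idx=13: raw=0x46007 flags P=1 W=1 U=1 S=0
  [1] read 0x46 idx=1: raw=0x48007 flags P=1 W=1 U=1 S=0
  [2] read 0x48 idx=15: raw=0x4A007 flags P=1 W=1 U=1 S=0
  → PA=0x4AB69  (3 entries read)

Access #2 fault: NONE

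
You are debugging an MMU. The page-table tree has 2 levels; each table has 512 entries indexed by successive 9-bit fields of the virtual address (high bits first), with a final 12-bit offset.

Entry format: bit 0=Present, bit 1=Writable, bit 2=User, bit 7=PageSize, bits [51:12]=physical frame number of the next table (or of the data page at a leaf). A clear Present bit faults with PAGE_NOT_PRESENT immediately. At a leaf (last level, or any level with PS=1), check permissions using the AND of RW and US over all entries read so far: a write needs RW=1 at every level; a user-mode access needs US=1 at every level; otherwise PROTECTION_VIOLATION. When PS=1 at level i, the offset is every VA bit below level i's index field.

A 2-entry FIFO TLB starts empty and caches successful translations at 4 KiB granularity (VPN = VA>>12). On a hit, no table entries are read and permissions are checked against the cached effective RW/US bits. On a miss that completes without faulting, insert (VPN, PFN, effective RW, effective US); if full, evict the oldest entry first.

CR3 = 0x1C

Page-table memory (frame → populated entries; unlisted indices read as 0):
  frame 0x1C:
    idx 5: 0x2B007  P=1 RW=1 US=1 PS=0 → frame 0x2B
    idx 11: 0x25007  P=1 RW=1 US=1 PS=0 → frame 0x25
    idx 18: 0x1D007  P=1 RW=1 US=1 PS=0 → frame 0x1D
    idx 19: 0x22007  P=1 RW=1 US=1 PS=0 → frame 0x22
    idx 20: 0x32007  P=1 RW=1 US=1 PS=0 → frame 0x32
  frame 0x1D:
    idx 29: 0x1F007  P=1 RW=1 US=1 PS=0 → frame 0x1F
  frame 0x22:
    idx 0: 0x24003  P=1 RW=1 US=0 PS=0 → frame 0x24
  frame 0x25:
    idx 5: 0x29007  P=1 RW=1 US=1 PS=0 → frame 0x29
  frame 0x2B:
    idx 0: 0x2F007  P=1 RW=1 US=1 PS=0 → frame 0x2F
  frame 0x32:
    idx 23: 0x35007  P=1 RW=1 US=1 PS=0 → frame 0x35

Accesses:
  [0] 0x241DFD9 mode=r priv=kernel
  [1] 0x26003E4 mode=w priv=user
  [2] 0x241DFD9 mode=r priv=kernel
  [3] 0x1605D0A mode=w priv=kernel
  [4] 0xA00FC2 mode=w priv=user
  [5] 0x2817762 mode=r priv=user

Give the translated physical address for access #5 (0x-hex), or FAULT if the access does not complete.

Trace:
#0 VA=0x241DFD9 (r,kernel):
  [0] read 0x1C idx=18: raw=0x1D007 flags P=1 W=1 U=1 S=0
  [1] read 0x1D idx=29: raw=0x1F007 flags P=1 W=1 U=1 S=0
  → PA=0x1FFD9  (2 entries read)
#1 VA=0x26003E4 (w,user):
  [0] read 0x1C idx=19: raw=0x22007 flags P=1 W=1 U=1 S=0
  [1] read 0x22 idx=0: raw=0x24003 flags P=1 W=1 U=0 S=0
  ⇒ fault: PROTECTION_VIOLATION  — 2 lookups
#2 VA=0x241DFD9 (r,kernel):
  TLB hit vpn=0x241D → PA=0x1FFD9
#3 VA=0x1605D0A (w,kernel):
  [0] read 0x1C idx=11: raw=0x25007 flags P=1 W=1 U=1 S=0
  [1] read 0x25 idx=5: raw=0x29007 flags P=1 W=1 U=1 S=0
  → PA=0x29D0A  (2 entries read)
#4 VA=0xA00FC2 (w,user):
  [0] read 0x1C idx=5: raw=0x2B007 flags P=1 W=1 U=1 S=0
  [1] read 0x2B idx=0: raw=0x2F007 flags P=1 W=1 U=1 S=0
  → PA=0x2FFC2  (2 entries read)
#5 VA=0x2817762 (r,user):
  [0] read 0x1C idx=20: raw=0x32007 flags P=1 W=1 U=1 S=0
  [1] read 0x32 idx=23: raw=0x35007 flags P=1 W=1 U=1 S=0
  → PA=0x35762  (2 entries read)

Access #5 PA: 0x35762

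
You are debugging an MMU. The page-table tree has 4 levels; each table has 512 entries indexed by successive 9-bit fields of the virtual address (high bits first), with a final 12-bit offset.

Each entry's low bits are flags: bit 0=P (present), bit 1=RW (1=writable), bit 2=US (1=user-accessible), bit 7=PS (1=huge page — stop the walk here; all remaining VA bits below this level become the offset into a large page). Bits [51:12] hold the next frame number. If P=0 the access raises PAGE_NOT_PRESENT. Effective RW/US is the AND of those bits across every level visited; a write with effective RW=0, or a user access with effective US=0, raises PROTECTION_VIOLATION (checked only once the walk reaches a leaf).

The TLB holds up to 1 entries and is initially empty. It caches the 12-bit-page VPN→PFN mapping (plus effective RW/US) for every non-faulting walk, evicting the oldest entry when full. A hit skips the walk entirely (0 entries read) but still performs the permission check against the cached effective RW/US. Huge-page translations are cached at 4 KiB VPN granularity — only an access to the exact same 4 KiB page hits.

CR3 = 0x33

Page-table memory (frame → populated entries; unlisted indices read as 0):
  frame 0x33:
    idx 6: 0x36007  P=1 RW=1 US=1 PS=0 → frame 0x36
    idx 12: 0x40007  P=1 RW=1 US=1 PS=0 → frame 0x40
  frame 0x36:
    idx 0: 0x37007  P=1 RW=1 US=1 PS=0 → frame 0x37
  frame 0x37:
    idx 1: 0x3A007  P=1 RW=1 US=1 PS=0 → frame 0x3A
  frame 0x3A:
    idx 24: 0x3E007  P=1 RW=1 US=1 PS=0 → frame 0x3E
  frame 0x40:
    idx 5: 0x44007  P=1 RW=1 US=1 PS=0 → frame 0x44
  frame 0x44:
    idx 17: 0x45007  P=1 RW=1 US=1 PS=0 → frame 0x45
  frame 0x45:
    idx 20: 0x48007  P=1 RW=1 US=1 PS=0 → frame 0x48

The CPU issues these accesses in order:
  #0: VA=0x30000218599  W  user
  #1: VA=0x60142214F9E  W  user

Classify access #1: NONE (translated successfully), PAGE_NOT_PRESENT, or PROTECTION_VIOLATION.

Walk each access:
#0 VA=0x30000218599 (w,user):
  lvl0: tbl 0x33, slot 6 ⇒ 0x36007 (P1/RW1/US1/PS0)
  lvl1: tbl 0x36, slot 0 ⇒ 0x37007 (P1/RW1/US1/PS0)
  lvl2: tbl 0x37, slot 1 ⇒ 0x3A007 (P1/RW1/US1/PS0)
  lvl3: tbl 0x3A, slot 24 ⇒ 0x3E007 (P1/RW1/US1/PS0)
  ⇒ phys 0x3E599  [4 reads]
#1 VA=0x60142214F9E (w,user):
  lvl0: tbl 0x33, slot 12 ⇒ 0x40007 (P1/RW1/US1/PS0)
  lvl1: tbl 0x40, slot 5 ⇒ 0x44007 (P1/RW1/US1/PS0)
  lvl2: tbl 0x44, slot 17 ⇒ 0x45007 (P1/RW1/US1/PS0)
  lvl3: tbl 0x45, slot 20 ⇒ 0x48007 (P1/RW1/US1/PS0)
  ⇒ phys 0x48F9E  [4 reads]

Access #1 fault: NONE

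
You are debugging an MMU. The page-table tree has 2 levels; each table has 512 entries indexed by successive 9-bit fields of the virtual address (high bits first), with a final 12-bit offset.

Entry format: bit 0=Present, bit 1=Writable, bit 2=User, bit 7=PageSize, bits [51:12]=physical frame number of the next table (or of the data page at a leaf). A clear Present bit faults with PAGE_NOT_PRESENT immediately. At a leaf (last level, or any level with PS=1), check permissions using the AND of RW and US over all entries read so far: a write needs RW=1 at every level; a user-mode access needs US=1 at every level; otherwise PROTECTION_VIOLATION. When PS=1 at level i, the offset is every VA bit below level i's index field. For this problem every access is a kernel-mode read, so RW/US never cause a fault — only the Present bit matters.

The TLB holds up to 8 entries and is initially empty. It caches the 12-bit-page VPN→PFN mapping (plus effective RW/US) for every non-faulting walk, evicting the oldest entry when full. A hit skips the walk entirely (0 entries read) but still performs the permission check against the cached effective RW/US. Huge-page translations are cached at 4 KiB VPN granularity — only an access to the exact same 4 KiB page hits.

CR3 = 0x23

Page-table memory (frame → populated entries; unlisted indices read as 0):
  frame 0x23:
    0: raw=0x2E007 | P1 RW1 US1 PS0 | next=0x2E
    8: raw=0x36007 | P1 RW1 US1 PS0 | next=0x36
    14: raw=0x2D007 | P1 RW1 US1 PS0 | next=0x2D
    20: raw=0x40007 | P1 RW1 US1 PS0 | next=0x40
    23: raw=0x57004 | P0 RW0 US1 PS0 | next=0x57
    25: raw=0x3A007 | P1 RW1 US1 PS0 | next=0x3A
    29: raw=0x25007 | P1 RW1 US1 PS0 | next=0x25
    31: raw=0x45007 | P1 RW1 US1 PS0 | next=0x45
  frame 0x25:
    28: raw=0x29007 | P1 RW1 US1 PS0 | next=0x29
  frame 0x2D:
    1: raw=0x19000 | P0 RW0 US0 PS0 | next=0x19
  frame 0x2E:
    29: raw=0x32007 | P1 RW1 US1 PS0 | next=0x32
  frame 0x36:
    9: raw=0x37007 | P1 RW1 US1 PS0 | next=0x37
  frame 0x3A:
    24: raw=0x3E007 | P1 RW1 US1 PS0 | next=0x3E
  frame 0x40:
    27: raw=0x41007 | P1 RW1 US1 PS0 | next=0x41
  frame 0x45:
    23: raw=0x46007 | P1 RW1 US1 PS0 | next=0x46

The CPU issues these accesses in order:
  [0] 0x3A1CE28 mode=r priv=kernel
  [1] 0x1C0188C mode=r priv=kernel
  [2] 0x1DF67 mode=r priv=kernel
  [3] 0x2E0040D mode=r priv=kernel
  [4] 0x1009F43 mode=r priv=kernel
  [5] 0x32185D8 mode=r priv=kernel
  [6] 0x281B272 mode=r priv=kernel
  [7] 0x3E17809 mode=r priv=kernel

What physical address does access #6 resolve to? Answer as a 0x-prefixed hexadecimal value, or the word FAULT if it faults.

Trace:
#0 VA=0x3A1CE28 (r,kernel):
  L0 @0x23[29] → 0x25007  P=1,RW=1,US=1,PS=0
  L1 @0x25[28] → 0x29007  P=1,RW=1,US=1,PS=0
  ⇒ phys 0x29E28  [2 reads]
#1 VA=0x1C0188C (r,kernel):
  L0 @0x23[14] → 0x2D007  P=1,RW=1,US=1,PS=0
  L1 @0x2D[1] → 0x19000  P=0,RW=0,US=0,PS=0
  ⇒ fault: PAGE_NOT_PRESENT  — 2 lookups
#2 VA=0x1DF67 (r,kernel):
  L0 @0x23[0] → 0x2E007  P=1,RW=1,US=1,PS=0
  L1 @0x2E[29] → 0x32007  P=1,RW=1,US=1,PS=0
  ⇒ phys 0x32F67  [2 reads]
#3 VA=0x2E0040D (r,kernel):
  L0 @0x23[23] → 0x57004  P=0,RW=0,US=1,PS=0
  ⇒ fault: PAGE_NOT_PRESENT  — 1 lookups
#4 VA=0x1009F43 (r,kernel):
  L0 @0x23[8] → 0x36007  P=1,RW=1,US=1,PS=0
  L1 @0x36[9] → 0x37007  P=1,RW=1,US=1,PS=0
  ⇒ phys 0x37F43  [2 reads]
#5 VA=0x32185D8 (r,kernel):
  L0 @0x23[25] → 0x3A007  P=1,RW=1,US=1,PS=0
  L1 @0x3A[24] → 0x3E007  P=1,RW=1,US=1,PS=0
  ⇒ phys 0x3E5D8  [2 reads]
#6 VA=0x281B272 (r,kernel):
  L0 @0x23[20] → 0x40007  P=1,RW=1,US=1,PS=0
  L1 @0x40[27] → 0x41007  P=1,RW=1,US=1,PS=0
  ⇒ phys 0x41272  [2 reads]
#7 VA=0x3E17809 (r,kernel):
  L0 @0x23[31] → 0x45007  P=1,RW=1,US=1,PS=0
  L1 @0x45[23] → 0x46007  P=1,RW=1,US=1,PS=0
  ⇒ phys 0x46809  [2 reads]

Access #6 PA: 0x41272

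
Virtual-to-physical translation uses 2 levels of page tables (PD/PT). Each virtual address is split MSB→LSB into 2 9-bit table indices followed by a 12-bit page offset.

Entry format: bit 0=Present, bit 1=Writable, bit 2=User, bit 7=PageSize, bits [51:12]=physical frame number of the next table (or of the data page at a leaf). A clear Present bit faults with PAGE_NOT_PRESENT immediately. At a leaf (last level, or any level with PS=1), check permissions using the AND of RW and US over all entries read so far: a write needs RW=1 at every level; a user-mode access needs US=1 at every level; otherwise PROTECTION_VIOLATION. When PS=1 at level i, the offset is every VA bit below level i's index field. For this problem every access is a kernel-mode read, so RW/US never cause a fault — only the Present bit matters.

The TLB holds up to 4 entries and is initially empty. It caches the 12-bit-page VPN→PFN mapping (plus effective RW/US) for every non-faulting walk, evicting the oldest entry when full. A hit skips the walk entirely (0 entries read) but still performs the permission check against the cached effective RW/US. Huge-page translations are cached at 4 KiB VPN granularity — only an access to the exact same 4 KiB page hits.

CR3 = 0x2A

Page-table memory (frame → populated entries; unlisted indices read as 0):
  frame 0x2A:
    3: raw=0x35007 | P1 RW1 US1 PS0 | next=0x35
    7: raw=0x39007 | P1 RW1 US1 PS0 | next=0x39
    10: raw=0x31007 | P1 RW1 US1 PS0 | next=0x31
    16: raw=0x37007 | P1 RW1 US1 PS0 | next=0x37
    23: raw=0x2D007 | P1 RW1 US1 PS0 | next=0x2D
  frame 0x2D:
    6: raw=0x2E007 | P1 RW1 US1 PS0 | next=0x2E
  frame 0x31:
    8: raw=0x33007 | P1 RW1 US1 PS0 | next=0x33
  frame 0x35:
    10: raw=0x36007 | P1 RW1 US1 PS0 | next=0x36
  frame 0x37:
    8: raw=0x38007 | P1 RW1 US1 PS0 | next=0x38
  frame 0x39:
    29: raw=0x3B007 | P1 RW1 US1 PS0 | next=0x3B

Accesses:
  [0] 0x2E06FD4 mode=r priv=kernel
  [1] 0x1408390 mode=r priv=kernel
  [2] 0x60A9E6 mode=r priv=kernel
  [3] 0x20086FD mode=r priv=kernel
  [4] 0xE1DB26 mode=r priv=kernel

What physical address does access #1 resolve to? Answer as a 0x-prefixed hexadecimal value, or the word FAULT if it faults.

Per-access translation:
#0 VA=0x2E06FD4 (r,kernel):
  lvl0: tbl 0x2A, slot 23 ⇒ 0x2D007 (P1/RW1/US1/PS0)
  lvl1: tbl 0x2D, slot 6 ⇒ 0x2E007 (P1/RW1/US1/PS0)
  ⇒ phys 0x2EFD4  [2 reads]
#1 VA=0x1408390 (r,kernel):
  lvl0: tbl 0x2A, slot 10 ⇒ 0x31007 (P1/RW1/US1/PS0)
  lvl1: tbl 0x31, slot 8 ⇒ 0x33007 (P1/RW1/US1/PS0)
  ⇒ phys 0x33390  [2 reads]
#2 VA=0x60A9E6 (r,kernel):
  lvl0: tbl 0x2A, slot 3 ⇒ 0x35007 (P1/RW1/US1/PS0)
  lvl1: tbl 0x35, slot 10 ⇒ 0x36007 (P1/RW1/US1/PS0)
  ⇒ phys 0x369E6  [2 reads]
#3 VA=0x20086FD (r,kernel):
  lvl0: tbl 0x2A, slot 16 ⇒ 0x37007 (P1/RW1/US1/PS0)
  lvl1: tbl 0x37, slot 8 ⇒ 0x38007 (P1/RW1/US1/PS0)
  ⇒ phys 0x386FD  [2 reads]
#4 VA=0xE1DB26 (r,kernel):
  lvl0: tbl 0x2A, slot 7 ⇒ 0x39007 (P1/RW1/US1/PS0)
  lvl1: tbl 0x39, slot 29 ⇒ 0x3B007 (P1/RW1/US1/PS0)
  ⇒ phys 0x3BB26  [2 reads]

Access #1 PA: 0x33390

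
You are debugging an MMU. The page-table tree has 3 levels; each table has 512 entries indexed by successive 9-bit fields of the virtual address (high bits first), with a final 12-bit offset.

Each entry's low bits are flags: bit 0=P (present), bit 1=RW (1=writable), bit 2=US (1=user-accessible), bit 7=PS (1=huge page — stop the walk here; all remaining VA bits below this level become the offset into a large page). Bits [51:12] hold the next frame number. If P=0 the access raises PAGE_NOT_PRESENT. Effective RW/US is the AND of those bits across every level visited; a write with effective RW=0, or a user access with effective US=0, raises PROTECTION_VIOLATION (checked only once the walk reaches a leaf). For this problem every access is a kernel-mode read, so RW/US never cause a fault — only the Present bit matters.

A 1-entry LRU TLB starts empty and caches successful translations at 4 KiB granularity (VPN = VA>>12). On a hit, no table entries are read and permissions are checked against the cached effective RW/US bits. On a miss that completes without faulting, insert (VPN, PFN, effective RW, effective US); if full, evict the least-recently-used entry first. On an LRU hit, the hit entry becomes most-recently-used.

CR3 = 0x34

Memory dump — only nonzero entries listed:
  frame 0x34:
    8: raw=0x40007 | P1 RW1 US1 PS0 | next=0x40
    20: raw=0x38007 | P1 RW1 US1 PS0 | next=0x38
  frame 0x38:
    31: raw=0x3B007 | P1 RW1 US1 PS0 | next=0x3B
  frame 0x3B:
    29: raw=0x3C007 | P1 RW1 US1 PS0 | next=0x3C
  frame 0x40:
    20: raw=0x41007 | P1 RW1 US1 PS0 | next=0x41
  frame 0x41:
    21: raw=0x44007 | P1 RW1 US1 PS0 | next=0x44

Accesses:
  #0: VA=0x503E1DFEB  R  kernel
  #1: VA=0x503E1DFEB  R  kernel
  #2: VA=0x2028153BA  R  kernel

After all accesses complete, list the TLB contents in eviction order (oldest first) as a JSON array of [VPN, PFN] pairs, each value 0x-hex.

Trace:
#0 VA=0x503E1DFEB (r,kernel):
  [0] read 0x34 idx=20: raw=0x38007 flags P=1 W=1 U=1 S=0
  [1] read 0x38 idx=31: raw=0x3B007 flags P=1 W=1 U=1 S=0
  [2] read 0x3B idx=29: raw=0x3C007 flags P=1 W=1 U=1 S=0
  → PA=0x3CFEB  (3 entries read)
#1 VA=0x503E1DFEB (r,kernel):
  TLB hit vpn=0x503E1D → PA=0x3CFEB
#2 VA=0x2028153BA (r,kernel):
  [0] read 0x34 idx=8: raw=0x40007 flags P=1 W=1 U=1 S=0
  [1] read 0x40 idx=20: raw=0x41007 flags P=1 W=1 U=1 S=0
  [2] read 0x41 idx=21: raw=0x44007 flags P=1 W=1 U=1 S=0
  → PA=0x443BA  (3 entries read)

TLB: [["0x202815", "0x44"]]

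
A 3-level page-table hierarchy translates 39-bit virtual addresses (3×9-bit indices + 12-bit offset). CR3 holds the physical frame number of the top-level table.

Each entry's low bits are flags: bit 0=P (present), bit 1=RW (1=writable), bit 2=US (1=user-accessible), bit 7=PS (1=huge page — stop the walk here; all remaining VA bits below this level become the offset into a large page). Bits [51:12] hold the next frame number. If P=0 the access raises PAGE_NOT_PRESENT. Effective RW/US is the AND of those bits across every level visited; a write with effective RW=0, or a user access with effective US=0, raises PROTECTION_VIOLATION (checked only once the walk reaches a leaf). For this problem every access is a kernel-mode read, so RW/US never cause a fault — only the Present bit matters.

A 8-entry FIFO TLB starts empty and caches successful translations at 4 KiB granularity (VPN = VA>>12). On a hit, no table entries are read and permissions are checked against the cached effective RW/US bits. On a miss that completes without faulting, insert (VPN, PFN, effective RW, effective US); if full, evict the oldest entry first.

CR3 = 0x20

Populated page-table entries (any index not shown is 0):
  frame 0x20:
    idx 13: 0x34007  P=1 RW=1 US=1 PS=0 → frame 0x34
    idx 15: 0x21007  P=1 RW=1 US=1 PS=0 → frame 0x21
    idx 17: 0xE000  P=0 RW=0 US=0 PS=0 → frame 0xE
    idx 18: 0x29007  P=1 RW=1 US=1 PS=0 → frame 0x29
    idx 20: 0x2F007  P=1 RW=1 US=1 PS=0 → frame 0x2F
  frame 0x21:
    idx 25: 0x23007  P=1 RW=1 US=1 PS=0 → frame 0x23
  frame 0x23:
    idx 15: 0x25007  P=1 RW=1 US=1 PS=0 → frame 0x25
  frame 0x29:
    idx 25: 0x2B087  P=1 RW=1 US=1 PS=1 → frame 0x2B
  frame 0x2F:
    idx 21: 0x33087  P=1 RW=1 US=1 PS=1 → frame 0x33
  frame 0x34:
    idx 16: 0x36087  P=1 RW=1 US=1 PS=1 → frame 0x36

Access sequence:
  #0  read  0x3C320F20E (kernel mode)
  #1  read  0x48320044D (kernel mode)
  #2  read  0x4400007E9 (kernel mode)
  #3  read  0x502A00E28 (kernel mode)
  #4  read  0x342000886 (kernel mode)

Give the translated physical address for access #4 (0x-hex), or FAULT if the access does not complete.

Trace:
#0 VA=0x3C320F20E (r,kernel):
  L0: frame=0x20 idx=15 entry=0x21007 [P=1 RW=1 US=1 PS=0]
  L1: frame=0x21 idx=25 entry=0x23007 [P=1 RW=1 US=1 PS=0]
  L2: frame=0x23 idx=15 entry=0x25007 [P=1 RW=1 US=1 PS=0]
  ✓ 0x2520E  — 3 lookups
#1 VA=0x48320044D (r,kernel):
  L0: frame=0x20 idx=18 entry=0x29007 [P=1 RW=1 US=1 PS=0]
  L1: frame=0x29 idx=25 entry=0x2B087 [P=1 RW=1 US=1 PS=1]
  ✓ 0x2B44D (huge @L1)  — 2 lookups
#2 VA=0x4400007E9 (r,kernel):
  L0: frame=0x20 idx=17 entry=0xE000 [P=0 RW=0 US=0 PS=0]
  → PAGE_NOT_PRESENT  (1 entries read)
#3 VA=0x502A00E28 (r,kernel):
  L0: frame=0x20 idx=20 entry=0x2F007 [P=1 RW=1 US=1 PS=0]
  L1: frame=0x2F idx=21 entry=0x33087 [P=1 RW=1 US=1 PS=1]
  ✓ 0x33E28 (huge @L1)  — 2 lookups
#4 VA=0x342000886 (r,kernel):
  L0: frame=0x20 idx=13 entry=0x34007 [P=1 RW=1 US=1 PS=0]
  L1: frame=0x34 idx=16 entry=0x36087 [P=1 RW=1 US=1 PS=1]
  ✓ 0x36886 (huge @L1)  — 2 lookups

Access #4 PA: 0x36886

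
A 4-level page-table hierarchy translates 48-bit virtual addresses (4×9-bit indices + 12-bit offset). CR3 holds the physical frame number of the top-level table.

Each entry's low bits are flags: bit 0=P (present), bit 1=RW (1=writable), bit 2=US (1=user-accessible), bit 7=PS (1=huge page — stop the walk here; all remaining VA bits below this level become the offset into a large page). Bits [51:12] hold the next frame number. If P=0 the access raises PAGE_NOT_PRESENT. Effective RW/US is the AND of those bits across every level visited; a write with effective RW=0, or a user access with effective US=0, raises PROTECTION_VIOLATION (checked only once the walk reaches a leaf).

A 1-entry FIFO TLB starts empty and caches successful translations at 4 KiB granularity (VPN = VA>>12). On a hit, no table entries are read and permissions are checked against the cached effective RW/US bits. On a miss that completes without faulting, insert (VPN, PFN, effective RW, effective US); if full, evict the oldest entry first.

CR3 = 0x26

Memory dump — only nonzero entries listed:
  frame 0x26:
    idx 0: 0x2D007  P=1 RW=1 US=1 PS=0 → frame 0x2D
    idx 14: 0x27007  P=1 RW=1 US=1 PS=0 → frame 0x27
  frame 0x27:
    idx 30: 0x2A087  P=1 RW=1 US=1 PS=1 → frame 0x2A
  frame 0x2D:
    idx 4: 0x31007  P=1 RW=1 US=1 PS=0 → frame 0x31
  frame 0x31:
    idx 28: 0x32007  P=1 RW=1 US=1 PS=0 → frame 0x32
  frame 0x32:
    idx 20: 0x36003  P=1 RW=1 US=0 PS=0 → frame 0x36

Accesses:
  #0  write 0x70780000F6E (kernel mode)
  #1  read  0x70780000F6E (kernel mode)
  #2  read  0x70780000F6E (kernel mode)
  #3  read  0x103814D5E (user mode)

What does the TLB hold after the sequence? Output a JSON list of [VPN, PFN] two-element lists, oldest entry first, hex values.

Trace:
#0 VA=0x70780000F6E (w,kernel):
  [0] read 0x26 idx=14: raw=0x27007 flags P=1 W=1 U=1 S=0
  [1] read 0x27 idx=30: raw=0x2A087 flags P=1 W=1 U=1 S=1
  ✓ 0x2AF6E (huge @L1)  — 2 lookups
#1 VA=0x70780000F6E (r,kernel):
  TLB hit vpn=0x70780000 → PA=0x2AF6E
#2 VA=0x70780000F6E (r,kernel):
  TLB hit vpn=0x70780000 → PA=0x2AF6E
#3 VA=0x103814D5E (r,user):
  [0] read 0x26 idx=0: raw=0x2D007 flags P=1 W=1 U=1 S=0
  [1] read 0x2D idx=4: raw=0x31007 flags P=1 W=1 U=1 S=0
  [2] read 0x31 idx=28: raw=0x32007 flags P=1 W=1 U=1 S=0
  [3] read 0x32 idx=20: raw=0x36003 flags P=1 W=1 U=0 S=0
  ⇒ fault: PROTECTION_VIOLATION  — 4 lookups

TLB: [["0x70780000", "0x2A"]]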